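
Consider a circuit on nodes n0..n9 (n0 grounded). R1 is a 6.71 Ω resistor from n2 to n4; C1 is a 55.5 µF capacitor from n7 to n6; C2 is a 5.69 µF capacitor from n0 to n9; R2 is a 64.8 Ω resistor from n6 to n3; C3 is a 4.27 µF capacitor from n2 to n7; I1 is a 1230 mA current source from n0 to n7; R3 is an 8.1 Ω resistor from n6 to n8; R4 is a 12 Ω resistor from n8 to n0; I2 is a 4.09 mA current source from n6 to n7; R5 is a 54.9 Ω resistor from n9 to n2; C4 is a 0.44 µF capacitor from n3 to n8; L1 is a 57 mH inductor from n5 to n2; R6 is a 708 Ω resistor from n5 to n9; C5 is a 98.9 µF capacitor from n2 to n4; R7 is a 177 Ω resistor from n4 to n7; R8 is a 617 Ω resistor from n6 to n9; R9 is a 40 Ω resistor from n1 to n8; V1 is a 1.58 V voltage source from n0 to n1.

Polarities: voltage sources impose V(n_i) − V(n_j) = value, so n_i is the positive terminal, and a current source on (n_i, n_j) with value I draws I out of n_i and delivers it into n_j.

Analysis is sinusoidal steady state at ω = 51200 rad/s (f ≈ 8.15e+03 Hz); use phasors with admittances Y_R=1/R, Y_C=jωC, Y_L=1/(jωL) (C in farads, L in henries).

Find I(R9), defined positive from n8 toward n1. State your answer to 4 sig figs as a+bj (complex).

MNA unknowns: 9 node voltages V₁..V_9 plus 1 source current (V1)
R1: Y=0.1490+0.000j on G[2,4]
C1: Y=0.000+2.842j on G[7,6]
C2: Y=0.000+0.2913j on G[0,9]
R2: Y=0.01543+0.000j on G[6,3]
C3: Y=0.000+0.2186j on G[2,7]
I1: z[0]−=1.23, z[7]+=1.23
R3: Y=0.1235+0.000j on G[6,8]
R4: Y=0.08333+0.000j on G[8,0]
I2: z[6]−=0.00409, z[7]+=0.00409
R5: Y=0.01821+0.000j on G[9,2]
C4: Y=0.000+0.02253j on G[3,8]
L1: Y=0.000-0.0003427j on G[5,2]
R6: Y=0.001412+0.000j on G[5,9]
C5: Y=0.000+5.064j on G[2,4]
R7: Y=0.005650+0.000j on G[4,7]
R8: Y=0.001621+0.000j on G[6,9]
R9: Y=0.02500+0.000j on G[1,8]
V1: row V0−V1=1.58, i_V1 at 0,1
solve → V1=-1.580+0.000j, V2=15.03+0.2300j, V3=10.20-3.564j, V4=15.03+0.2298j, V5=1.184-4.386j, V6=15.16-0.6837j, V7=15.15-1.021j, V8=8.232-0.1724j, V9=0.06410-1.025j
aux → i_V1=-0.2453+0.004310j

0.2453-0.004310j A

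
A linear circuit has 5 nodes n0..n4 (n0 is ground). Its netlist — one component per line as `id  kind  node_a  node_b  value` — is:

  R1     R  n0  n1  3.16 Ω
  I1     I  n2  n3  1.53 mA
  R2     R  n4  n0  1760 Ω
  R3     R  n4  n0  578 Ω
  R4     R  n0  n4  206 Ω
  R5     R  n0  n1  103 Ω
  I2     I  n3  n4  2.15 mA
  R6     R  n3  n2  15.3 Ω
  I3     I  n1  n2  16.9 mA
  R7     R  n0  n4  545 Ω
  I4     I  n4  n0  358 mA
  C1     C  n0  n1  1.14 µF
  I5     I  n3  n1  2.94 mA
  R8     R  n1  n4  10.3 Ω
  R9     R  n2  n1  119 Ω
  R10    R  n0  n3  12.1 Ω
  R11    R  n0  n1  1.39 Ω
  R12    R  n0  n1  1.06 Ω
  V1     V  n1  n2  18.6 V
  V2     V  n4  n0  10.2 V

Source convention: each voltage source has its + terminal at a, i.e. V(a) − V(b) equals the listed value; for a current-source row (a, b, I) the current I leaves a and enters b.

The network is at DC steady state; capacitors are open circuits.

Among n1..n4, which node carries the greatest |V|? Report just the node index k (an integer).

2

Element admittances at DC:
  Y(R1) = 0.3165 S between n0,n1
  I1: injects 0.00153 A into n3 (from n2)
  Y(R2) = 0.0005682 S between n4,n0
  Y(R3) = 0.001730 S between n4,n0
  Y(R4) = 0.004854 S between n0,n4
  Y(R5) = 0.009709 S between n0,n1
  I2: injects 0.00215 A into n4 (from n3)
  Y(R6) = 0.06536 S between n3,n2
  I3: injects 0.0169 A into n2 (from n1)
  Y(R7) = 0.001835 S between n0,n4
  I4: injects 0.358 A into n0 (from n4)
  Y(C1) = 0.000 S between n0,n1
  I5: injects 0.00294 A into n1 (from n3)
  Y(R8) = 0.09709 S between n1,n4
  Y(R9) = 0.008403 S between n2,n1
  Y(R10) = 0.08264 S between n0,n3
  Y(R11) = 0.7194 S between n0,n1
  Y(R12) = 0.9434 S between n0,n1
  V1: constraint V(n1)−V(n2) = 18.6
  V2: constraint V(n4)−V(n0) = 10.2
Assemble and solve the 6×6 MNA system:
  V(n1)=0.7863  V(n2)=-17.81  V(n3)=-7.891  V(n4)=10.20
  i(V1)=-0.8202  i(V2)=-1.361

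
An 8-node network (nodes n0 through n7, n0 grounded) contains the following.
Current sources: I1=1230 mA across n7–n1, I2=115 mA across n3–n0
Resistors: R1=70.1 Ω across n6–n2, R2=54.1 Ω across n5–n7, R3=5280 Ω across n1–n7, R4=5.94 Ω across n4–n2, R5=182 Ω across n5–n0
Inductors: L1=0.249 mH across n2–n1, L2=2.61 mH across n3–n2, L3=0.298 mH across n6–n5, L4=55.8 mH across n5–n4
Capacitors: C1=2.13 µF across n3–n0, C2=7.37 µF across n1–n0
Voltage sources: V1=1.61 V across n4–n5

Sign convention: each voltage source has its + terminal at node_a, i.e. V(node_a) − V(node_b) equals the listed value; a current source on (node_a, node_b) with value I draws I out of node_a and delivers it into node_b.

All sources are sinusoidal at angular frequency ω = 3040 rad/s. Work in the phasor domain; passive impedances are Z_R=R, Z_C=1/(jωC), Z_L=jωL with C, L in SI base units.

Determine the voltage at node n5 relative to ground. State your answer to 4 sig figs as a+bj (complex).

MNA unknowns: 7 node voltages V₁..V_7 plus 1 source current (V1)
I1: z[7]−=1.23, z[1]+=1.23
R1: Y=0.01427+0.000j on G[6,2]
L1: Y=0.000-1.321j on G[2,1]
R2: Y=0.01848+0.000j on G[5,7]
R3: Y=0.0001894+0.000j on G[1,7]
C1: Y=0.000+0.006475j on G[3,0]
L2: Y=0.000-0.1260j on G[3,2]
R4: Y=0.1684+0.000j on G[4,2]
I2: z[3]−=0.115, z[0]+=0.115
L3: Y=0.000-1.104j on G[6,5]
L4: Y=0.000-0.005895j on G[5,4]
C2: Y=0.000+0.02240j on G[1,0]
R5: Y=0.005495+0.000j on G[5,0]
V1: row V4−V5=1.61, i_V1 at 4,5
solve → V1=-0.3391+2.827j, V2=-0.3335+1.858j, V3=-0.3516+0.9969j, V4=-6.619+1.797j, V5=-8.229+1.797j, V6=-8.229+1.899j, V7=-74.02+1.808j
aux → i_V1=1.058+0.01976j

-8.229+1.797j V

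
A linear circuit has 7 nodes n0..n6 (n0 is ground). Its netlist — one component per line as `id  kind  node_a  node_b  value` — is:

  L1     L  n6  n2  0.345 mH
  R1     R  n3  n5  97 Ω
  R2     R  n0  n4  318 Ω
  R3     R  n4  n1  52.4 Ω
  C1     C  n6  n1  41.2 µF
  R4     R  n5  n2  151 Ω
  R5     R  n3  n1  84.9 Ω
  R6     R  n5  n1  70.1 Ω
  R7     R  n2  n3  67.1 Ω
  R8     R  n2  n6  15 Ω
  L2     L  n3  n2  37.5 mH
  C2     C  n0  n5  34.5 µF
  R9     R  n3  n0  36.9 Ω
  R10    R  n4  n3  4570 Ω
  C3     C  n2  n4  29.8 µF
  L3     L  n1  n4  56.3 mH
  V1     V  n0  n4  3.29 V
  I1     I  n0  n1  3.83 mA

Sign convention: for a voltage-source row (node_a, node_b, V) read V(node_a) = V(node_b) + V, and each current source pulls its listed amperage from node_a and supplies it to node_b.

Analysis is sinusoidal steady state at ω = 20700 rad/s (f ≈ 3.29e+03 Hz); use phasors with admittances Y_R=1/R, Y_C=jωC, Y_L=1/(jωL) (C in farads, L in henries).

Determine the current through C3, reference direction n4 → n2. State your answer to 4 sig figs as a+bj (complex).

-0.1159-0.0001135j A

MNA unknowns: 6 node voltages V₁..V_6 plus 1 source current (V1)
L1: Y=0.000-0.1400j on G[6,2]
R1: Y=0.01031+0.000j on G[3,5]
R2: Y=0.003145+0.000j on G[0,4]
R3: Y=0.01908+0.000j on G[4,1]
C1: Y=0.000+0.8528j on G[6,1]
R4: Y=0.006623+0.000j on G[5,2]
R5: Y=0.01178+0.000j on G[3,1]
R6: Y=0.01427+0.000j on G[5,1]
R7: Y=0.01490+0.000j on G[2,3]
R8: Y=0.06667+0.000j on G[2,6]
L2: Y=0.000-0.001288j on G[3,2]
C2: Y=0.000+0.7141j on G[0,5]
R9: Y=0.02710+0.000j on G[3,0]
R10: Y=0.0002188+0.000j on G[4,3]
C3: Y=0.000+0.6169j on G[2,4]
L3: Y=0.000-0.0008581j on G[1,4]
V1: row V0−V4=3.29, i_V1 at 0,4
I1: z[0]−=0.00383, z[1]+=0.00383
solve → V1=-3.098+0.1063j, V2=-3.290-0.1878j, V3=-1.346+0.03278j, V4=-3.290+0.000j, V5=-0.004022+0.1116j, V6=-3.095+0.1823j
aux → i_V1=-0.1304-0.001984j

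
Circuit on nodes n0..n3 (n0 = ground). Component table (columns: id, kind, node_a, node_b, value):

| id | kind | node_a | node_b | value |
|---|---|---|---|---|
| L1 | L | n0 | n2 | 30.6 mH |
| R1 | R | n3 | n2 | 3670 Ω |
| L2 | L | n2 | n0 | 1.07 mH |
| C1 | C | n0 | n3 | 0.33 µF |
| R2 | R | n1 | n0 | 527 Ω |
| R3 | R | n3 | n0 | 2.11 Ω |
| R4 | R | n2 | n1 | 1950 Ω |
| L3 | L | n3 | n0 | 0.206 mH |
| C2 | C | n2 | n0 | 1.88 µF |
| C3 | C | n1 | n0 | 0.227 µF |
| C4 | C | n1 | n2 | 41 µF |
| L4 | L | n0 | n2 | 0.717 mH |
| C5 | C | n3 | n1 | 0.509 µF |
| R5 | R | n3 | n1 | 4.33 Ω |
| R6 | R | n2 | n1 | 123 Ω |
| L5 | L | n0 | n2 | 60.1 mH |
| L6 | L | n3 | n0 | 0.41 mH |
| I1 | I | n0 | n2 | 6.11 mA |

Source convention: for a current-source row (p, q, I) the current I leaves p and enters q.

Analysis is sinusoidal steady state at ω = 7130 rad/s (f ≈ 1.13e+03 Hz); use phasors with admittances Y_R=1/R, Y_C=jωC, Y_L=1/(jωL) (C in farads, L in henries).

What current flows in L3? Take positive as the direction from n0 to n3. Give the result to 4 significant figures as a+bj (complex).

-0.001206-0.002066j A

Element admittances at ω=7130 rad/s:
  Y(L1) = 0.000-0.004583j S between n0,n2
  Y(R1) = 0.0002725+0.000j S between n3,n2
  Y(L2) = 0.000-0.1311j S between n2,n0
  Y(C1) = 0.000+0.002353j S between n0,n3
  Y(R2) = 0.001898+0.000j S between n1,n0
  Y(R3) = 0.4739+0.000j S between n3,n0
  Y(R4) = 0.0005128+0.000j S between n2,n1
  Y(L3) = 0.000-0.6808j S between n3,n0
  Y(C2) = 0.000+0.01340j S between n2,n0
  Y(C3) = 0.000+0.001619j S between n1,n0
  Y(C4) = 0.000+0.2923j S between n1,n2
  Y(L4) = 0.000-0.1956j S between n0,n2
  Y(C5) = 0.000+0.003629j S between n3,n1
  Y(R5) = 0.2309+0.000j S between n3,n1
  Y(R6) = 0.008130+0.000j S between n2,n1
  Y(L5) = 0.000-0.002334j S between n0,n2
  Y(L6) = 0.000-0.3421j S between n3,n0
  I1: injects 0.00611 A into n2 (from n0)
Assemble and solve the 3×3 MNA system:
  V(n1)=-0.001189+0.01877j  V(n2)=0.01240+0.01803j  V(n3)=-0.003035+0.001771j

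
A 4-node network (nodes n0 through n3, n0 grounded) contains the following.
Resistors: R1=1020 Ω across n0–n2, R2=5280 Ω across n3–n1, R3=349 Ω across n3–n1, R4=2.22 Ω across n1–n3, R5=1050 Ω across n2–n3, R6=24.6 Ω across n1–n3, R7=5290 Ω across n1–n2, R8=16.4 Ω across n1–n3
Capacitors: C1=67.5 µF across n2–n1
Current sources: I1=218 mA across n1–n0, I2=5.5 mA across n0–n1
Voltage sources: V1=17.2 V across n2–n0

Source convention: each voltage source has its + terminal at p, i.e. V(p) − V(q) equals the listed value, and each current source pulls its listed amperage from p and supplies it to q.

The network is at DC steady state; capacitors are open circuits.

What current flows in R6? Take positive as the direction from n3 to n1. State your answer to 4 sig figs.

0.01298 A

Element admittances at DC:
  Y(R1) = 0.0009804 S between n0,n2
  Y(C1) = 0.000 S between n2,n1
  Y(R2) = 0.0001894 S between n3,n1
  I1: injects 0.218 A into n0 (from n1)
  Y(R3) = 0.002865 S between n3,n1
  Y(R4) = 0.4505 S between n1,n3
  Y(R5) = 0.0009524 S between n2,n3
  Y(R6) = 0.04065 S between n1,n3
  I2: injects 0.0055 A into n1 (from n0)
  Y(R7) = 0.0001890 S between n1,n2
  Y(R8) = 0.06098 S between n1,n3
  V1: constraint V(n2)−V(n0) = 17.2
Assemble and solve the 4×4 MNA system:
  V(n1)=-169.2  V(n2)=17.20  V(n3)=-168.9
  i(V1)=-0.2294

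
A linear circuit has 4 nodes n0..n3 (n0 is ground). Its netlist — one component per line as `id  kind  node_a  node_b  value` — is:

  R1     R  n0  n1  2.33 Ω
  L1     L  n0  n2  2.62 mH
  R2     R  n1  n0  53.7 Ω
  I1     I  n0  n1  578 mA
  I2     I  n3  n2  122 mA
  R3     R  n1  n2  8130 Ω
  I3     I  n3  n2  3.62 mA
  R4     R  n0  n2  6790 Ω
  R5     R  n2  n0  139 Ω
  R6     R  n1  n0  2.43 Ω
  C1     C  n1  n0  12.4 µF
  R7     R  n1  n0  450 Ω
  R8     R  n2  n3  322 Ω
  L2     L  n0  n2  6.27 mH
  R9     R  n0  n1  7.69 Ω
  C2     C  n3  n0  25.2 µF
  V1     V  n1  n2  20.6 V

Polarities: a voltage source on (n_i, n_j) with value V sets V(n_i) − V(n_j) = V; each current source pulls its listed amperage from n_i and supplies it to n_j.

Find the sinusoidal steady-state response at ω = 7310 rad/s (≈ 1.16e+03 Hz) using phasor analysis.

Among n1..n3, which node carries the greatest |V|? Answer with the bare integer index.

2

MNA unknowns: 3 node voltages V₁..V_3 plus 1 source current (V1)
R1: Y=0.4292+0.000j on G[0,1]
L1: Y=0.000-0.05221j on G[0,2]
R2: Y=0.01862+0.000j on G[1,0]
I1: z[0]−=0.578, z[1]+=0.578
I2: z[3]−=0.122, z[2]+=0.122
R3: Y=0.0001230+0.000j on G[1,2]
I3: z[3]−=0.00362, z[2]+=0.00362
R4: Y=0.0001473+0.000j on G[0,2]
R5: Y=0.007194+0.000j on G[2,0]
R6: Y=0.4115+0.000j on G[1,0]
C1: Y=0.000+0.09064j on G[1,0]
R7: Y=0.002222+0.000j on G[1,0]
R8: Y=0.003106+0.000j on G[2,3]
L2: Y=0.000-0.02182j on G[0,2]
R9: Y=0.1300+0.000j on G[0,1]
C2: Y=0.000+0.1842j on G[3,0]
V1: row V1−V2=20.6, i_V1 at 1,2
solve → V1=0.8914-1.534j, V2=-19.71-1.534j, V3=-0.04294+1.013j
aux → i_V1=-0.4475+1.440j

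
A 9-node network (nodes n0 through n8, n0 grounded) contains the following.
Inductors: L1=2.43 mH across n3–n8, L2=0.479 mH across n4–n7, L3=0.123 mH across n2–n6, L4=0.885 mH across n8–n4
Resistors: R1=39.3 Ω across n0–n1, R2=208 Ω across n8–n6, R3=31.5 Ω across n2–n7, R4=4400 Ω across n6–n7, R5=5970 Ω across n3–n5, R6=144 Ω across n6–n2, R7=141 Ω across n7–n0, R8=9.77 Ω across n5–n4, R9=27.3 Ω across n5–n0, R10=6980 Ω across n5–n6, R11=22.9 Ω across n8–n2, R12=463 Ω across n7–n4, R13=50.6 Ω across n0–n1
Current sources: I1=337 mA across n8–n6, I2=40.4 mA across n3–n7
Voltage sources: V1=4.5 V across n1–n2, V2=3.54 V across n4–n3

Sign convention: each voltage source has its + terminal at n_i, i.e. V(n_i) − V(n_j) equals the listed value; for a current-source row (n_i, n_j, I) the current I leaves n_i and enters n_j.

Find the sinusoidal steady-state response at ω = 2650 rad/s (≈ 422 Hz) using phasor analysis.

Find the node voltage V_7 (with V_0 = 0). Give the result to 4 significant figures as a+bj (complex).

MNA unknowns: 8 node voltages V₁..V_8 plus 2 source currents (V1, V2)
L1: Y=0.000-0.1553j on G[3,8]
R1: Y=0.02545+0.000j on G[0,1]
L2: Y=0.000-0.7878j on G[4,7]
R2: Y=0.004808+0.000j on G[8,6]
R3: Y=0.03175+0.000j on G[2,7]
R4: Y=0.0002273+0.000j on G[6,7]
R5: Y=0.0001675+0.000j on G[3,5]
R6: Y=0.006944+0.000j on G[6,2]
L3: Y=0.000-3.068j on G[2,6]
R7: Y=0.007092+0.000j on G[7,0]
I1: z[8]−=0.337, z[6]+=0.337
R8: Y=0.1024+0.000j on G[5,4]
I2: z[3]−=0.0404, z[7]+=0.0404
R9: Y=0.03663+0.000j on G[5,0]
R10: Y=0.0001433+0.000j on G[5,6]
L4: Y=0.000-0.4264j on G[8,4]
R11: Y=0.04367+0.000j on G[8,2]
R12: Y=0.002160+0.000j on G[7,4]
R13: Y=0.01976+0.000j on G[0,1]
V1: row V1−V2=4.5, i_V1 at 1,2
V2: row V4−V3=3.54, i_V2 at 4,3
solve → V1=2.808-0.06011j, V2=-1.692-0.06011j, V3=-7.265+0.04505j, V4=-3.725+0.04505j, V5=-2.747+0.03320j, V6=-1.691+0.04484j, V7=-3.711+0.2117j, V8=-4.689-0.2845j
aux → i_V1=-0.1270+0.002717j, i_V2=0.09082+0.3999j

-3.711+0.2117j V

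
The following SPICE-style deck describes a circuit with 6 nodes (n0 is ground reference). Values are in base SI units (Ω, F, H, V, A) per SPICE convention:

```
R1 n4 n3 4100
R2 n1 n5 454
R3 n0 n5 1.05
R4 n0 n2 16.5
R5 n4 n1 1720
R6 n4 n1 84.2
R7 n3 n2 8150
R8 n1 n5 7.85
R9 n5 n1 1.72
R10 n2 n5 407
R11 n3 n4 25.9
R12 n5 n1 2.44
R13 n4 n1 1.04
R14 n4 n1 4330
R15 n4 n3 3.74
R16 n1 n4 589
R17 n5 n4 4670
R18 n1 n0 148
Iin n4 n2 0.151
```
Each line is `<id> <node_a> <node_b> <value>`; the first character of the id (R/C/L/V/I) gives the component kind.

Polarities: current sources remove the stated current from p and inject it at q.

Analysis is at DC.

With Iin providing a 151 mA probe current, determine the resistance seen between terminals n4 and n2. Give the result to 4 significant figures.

Element admittances at DC:
  Y(R1) = 0.0002439 S between n4,n3
  Y(R2) = 0.002203 S between n1,n5
  Y(R3) = 0.9524 S between n0,n5
  Y(R4) = 0.06061 S between n0,n2
  Y(R5) = 0.0005814 S between n4,n1
  Y(R6) = 0.01188 S between n4,n1
  Y(R7) = 0.0001227 S between n3,n2
  Y(R8) = 0.1274 S between n1,n5
  Y(R9) = 0.5814 S between n5,n1
  Y(R10) = 0.002457 S between n2,n5
  Y(R11) = 0.03861 S between n3,n4
  Y(R12) = 0.4098 S between n5,n1
  Y(R13) = 0.9615 S between n4,n1
  Y(R14) = 0.0002309 S between n4,n1
  Y(R15) = 0.2674 S between n4,n3
  Y(R16) = 0.001698 S between n1,n4
  Y(R17) = 0.0002141 S between n5,n4
  Y(R18) = 0.006757 S between n1,n0
  Iin: injects 0.151 A into n2 (from n4)
Assemble and solve the 5×5 MNA system:
  V(n1)=-0.2823  V(n2)=2.383  V(n3)=-0.4355  V(n4)=-0.4366  V(n5)=-0.1496

R_eq = 18.67 Ω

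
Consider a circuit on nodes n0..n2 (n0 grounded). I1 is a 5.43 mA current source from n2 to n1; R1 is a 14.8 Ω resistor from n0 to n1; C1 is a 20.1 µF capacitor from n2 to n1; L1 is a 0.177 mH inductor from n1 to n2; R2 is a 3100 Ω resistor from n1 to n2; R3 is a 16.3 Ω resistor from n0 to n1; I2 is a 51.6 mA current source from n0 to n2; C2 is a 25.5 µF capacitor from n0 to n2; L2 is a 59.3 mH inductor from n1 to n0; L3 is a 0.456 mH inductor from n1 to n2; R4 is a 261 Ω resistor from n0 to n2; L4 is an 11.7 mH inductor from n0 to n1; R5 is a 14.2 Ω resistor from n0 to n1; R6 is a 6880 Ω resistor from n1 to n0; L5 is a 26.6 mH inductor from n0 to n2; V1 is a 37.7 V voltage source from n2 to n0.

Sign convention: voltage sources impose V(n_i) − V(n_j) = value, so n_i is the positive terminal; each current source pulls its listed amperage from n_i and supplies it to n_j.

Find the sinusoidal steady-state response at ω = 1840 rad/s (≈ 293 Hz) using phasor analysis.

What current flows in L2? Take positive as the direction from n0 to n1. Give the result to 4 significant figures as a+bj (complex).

0.01584+0.3403j A

Apply KCL at each of the 2 non-ground nodes and solve the resulting linear system.
Node n1: branches {I1, R1, C1, L1, R2, R3, L2, L3, L4, R5, R6} → V_1 = 37.13-1.729j
Node n2: branches {I1, C1, L1, R2, I2, C2, L3, R4, L5, V1} → V_2 = 37.70+0.000j
Source currents: i(V1)=-7.403+1.411j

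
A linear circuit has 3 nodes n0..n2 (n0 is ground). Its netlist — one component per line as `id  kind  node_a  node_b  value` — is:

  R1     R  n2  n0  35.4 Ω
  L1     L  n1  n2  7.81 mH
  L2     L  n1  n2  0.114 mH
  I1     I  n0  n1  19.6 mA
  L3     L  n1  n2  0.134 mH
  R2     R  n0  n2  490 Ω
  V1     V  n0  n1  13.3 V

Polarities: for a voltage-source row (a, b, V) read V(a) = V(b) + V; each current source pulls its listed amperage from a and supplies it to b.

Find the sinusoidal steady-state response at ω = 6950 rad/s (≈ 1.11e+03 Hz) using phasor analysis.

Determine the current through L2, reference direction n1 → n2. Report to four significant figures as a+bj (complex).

Apply KCL at each of the 2 non-ground nodes and solve the resulting linear system.
Node n1: branches {L1, L2, I1, L3, V1} → V_1 = -13.30+0.000j
Node n2: branches {R1, L1, L2, L3, R2} → V_2 = -13.30+0.1711j
Source currents: i(V1)=-0.4224+0.005182j

-0.2159+0.002778j A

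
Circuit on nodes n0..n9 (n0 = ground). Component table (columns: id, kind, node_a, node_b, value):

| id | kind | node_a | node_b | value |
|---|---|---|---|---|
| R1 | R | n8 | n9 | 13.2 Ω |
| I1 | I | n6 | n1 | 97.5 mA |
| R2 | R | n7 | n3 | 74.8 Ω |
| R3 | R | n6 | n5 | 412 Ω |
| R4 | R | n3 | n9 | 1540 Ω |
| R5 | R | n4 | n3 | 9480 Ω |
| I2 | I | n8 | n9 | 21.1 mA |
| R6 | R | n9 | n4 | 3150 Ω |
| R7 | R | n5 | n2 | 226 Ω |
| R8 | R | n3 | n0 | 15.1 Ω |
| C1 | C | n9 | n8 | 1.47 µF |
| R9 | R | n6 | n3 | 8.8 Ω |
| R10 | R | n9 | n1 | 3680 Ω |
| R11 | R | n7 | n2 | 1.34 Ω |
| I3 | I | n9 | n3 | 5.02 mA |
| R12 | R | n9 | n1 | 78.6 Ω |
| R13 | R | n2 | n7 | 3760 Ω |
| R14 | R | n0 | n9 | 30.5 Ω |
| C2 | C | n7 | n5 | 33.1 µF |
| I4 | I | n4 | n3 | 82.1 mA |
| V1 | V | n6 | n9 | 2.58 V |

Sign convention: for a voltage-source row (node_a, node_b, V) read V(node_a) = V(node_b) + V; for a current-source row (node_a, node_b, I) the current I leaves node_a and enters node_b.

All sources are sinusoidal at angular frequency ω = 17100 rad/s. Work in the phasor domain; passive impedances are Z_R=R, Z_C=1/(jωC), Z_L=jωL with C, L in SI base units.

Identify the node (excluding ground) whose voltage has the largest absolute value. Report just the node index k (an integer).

MNA unknowns: 9 node voltages V₁..V_9 plus 1 source current (V1)
R1: Y=0.07576+0.000j on G[8,9]
I1: z[6]−=0.0975, z[1]+=0.0975
R2: Y=0.01337+0.000j on G[7,3]
R3: Y=0.002427+0.000j on G[6,5]
R4: Y=0.0006494+0.000j on G[3,9]
R5: Y=0.0001055+0.000j on G[4,3]
I2: z[8]−=0.0211, z[9]+=0.0211
R6: Y=0.0003175+0.000j on G[9,4]
R7: Y=0.004425+0.000j on G[5,2]
R8: Y=0.06623+0.000j on G[3,0]
C1: Y=0.000+0.02514j on G[9,8]
R9: Y=0.1136+0.000j on G[6,3]
R10: Y=0.0002717+0.000j on G[9,1]
R11: Y=0.7463+0.000j on G[7,2]
I3: z[9]−=0.00502, z[3]+=0.00502
R12: Y=0.01272+0.000j on G[9,1]
R13: Y=0.0002660+0.000j on G[2,7]
R14: Y=0.03279+0.000j on G[0,9]
C2: Y=0.000+0.5660j on G[7,5]
I4: z[4]−=0.0821, z[3]+=0.0821
V1: row V6−V9=2.58, i_V1 at 6,9
solve → V1=5.738+2.132e-06j, V2=0.8648-3.229e-05j, V3=0.8739-1.056e-06j, V4=-195.2+1.337e-06j, V5=0.8648+0.0001811j, V6=0.8148+2.132e-06j, V7=0.8648-3.356e-05j, V8=-2.016+0.08325j, V9=-1.765+2.132e-06j
aux → i_V1=-0.09066+7.223e-08j

4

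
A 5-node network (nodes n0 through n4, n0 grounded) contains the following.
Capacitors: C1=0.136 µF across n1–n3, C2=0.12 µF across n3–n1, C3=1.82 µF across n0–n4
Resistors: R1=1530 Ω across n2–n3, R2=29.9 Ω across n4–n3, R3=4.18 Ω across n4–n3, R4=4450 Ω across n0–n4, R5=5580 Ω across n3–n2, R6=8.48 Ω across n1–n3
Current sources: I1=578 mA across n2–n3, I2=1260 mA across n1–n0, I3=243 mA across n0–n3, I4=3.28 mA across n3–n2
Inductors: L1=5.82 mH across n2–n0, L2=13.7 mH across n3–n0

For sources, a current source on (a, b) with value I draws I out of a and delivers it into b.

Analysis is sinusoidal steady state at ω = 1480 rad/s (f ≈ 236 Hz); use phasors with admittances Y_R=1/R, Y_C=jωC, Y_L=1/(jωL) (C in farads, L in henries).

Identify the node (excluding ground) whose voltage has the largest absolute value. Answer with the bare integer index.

Element admittances at ω=1480 rad/s:
  Y(C1) = 0.000+0.0002013j S between n1,n3
  Y(R1) = 0.0006536+0.000j S between n2,n3
  I1: injects 0.578 A into n3 (from n2)
  Y(L1) = 0.000-0.1161j S between n2,n0
  Y(R2) = 0.03344+0.000j S between n4,n3
  Y(R3) = 0.2392+0.000j S between n4,n3
  Y(C2) = 0.000+0.0001776j S between n3,n1
  Y(R4) = 0.0002247+0.000j S between n0,n4
  Y(L2) = 0.000-0.04932j S between n3,n0
  I2: injects 1.26 A into n0 (from n1)
  Y(R5) = 0.0001792+0.000j S between n3,n2
  Y(C3) = 0.000+0.002694j S between n0,n4
  Y(R6) = 0.1179+0.000j S between n1,n3
  I3: injects 0.243 A into n3 (from n0)
  I4: injects 0.00328 A into n2 (from n3)
Assemble and solve the 4×4 MNA system:
  V(n1)=-10.82-9.447j  V(n2)=0.03249-4.952j  V(n3)=-0.1319-9.481j  V(n4)=-0.2253-9.471j

1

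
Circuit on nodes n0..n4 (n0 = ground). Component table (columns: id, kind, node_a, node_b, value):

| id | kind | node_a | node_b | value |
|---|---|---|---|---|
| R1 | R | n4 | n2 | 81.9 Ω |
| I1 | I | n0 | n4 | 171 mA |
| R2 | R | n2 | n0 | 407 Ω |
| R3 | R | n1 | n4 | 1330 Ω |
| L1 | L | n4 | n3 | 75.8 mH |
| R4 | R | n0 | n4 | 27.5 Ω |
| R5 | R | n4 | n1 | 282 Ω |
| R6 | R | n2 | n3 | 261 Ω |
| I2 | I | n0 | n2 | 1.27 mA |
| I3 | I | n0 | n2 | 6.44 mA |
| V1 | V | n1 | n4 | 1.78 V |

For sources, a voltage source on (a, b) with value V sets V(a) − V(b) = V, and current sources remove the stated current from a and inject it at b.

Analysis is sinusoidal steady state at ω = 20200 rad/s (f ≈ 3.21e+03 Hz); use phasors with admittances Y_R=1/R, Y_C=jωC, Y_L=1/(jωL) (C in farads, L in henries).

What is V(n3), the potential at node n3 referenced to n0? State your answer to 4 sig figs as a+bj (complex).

Apply KCL at each of the 4 non-ground nodes and solve the resulting linear system.
Node n1: branches {R3, R5, V1} → V_1 = 6.399+0.0006754j
Node n2: branches {R1, R2, R6, I2, I3} → V_2 = 4.373-0.009996j
Node n3: branches {L1, R6} → V_3 = 4.382-0.05042j
Node n4: branches {R1, I1, R3, L1, R4, R5, V1} → V_4 = 4.619+0.0006754j
Source currents: i(V1)=-0.007650+0.000j

4.382-0.05042j V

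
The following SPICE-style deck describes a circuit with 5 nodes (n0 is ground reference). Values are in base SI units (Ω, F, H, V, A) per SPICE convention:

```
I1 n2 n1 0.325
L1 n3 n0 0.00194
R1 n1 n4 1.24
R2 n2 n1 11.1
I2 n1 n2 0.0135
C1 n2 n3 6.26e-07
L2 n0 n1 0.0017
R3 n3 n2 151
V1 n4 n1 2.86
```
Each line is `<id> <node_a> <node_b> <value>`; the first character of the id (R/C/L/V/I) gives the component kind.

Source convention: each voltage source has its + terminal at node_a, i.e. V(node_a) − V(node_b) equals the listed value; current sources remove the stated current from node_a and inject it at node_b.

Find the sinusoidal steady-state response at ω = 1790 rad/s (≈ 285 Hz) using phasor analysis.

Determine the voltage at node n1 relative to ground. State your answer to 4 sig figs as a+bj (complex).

-0.007630+0.06575j V

Apply KCL at each of the 4 non-ground nodes and solve the resulting linear system.
Node n1: branches {I1, R1, R2, I2, L2, V1} → V_1 = -0.007630+0.06575j
Node n2: branches {I1, R2, I2, C1, R3} → V_2 = -3.225+0.09358j
Node n3: branches {L1, C1, R3} → V_3 = 0.008707-0.07503j
Node n4: branches {R1, V1} → V_4 = 2.852+0.06575j
Source currents: i(V1)=-2.306+0.000j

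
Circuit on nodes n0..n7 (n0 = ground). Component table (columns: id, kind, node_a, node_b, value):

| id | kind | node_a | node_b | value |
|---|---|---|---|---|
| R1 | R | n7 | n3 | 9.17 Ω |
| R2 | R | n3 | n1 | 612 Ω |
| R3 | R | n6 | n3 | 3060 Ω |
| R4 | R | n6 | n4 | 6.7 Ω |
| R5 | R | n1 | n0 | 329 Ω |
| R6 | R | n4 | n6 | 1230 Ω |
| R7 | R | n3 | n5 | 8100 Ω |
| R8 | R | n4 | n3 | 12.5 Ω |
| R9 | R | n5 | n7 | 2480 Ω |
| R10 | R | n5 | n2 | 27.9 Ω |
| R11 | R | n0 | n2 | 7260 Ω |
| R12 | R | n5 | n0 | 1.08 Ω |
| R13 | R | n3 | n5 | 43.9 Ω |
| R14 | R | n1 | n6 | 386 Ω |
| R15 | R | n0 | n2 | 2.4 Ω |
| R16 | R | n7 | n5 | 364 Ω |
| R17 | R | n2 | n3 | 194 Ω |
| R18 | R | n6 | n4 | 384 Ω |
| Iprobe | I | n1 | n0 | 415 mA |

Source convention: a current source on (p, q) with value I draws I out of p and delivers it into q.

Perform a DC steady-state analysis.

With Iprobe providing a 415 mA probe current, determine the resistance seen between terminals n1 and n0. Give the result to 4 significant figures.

Apply KCL at each of the 7 non-ground nodes and solve the resulting linear system.
Node n1: branches {R2, R5, R14, Iprobe} → V_1 = -62.36
Node n2: branches {R10, R11, R15, R17} → V_2 = -0.09919
Node n3: branches {R1, R2, R3, R7, R8, R13, R17} → V_3 = -7.427
Node n4: branches {R4, R6, R8, R18} → V_4 = -9.112
Node n5: branches {R7, R9, R10, R12, R13, R16} → V_5 = -0.1988
Node n6: branches {R3, R4, R6, R14, R18} → V_6 = -9.995
Node n7: branches {R1, R9, R16} → V_7 = -7.224

R_eq = 150.3 Ω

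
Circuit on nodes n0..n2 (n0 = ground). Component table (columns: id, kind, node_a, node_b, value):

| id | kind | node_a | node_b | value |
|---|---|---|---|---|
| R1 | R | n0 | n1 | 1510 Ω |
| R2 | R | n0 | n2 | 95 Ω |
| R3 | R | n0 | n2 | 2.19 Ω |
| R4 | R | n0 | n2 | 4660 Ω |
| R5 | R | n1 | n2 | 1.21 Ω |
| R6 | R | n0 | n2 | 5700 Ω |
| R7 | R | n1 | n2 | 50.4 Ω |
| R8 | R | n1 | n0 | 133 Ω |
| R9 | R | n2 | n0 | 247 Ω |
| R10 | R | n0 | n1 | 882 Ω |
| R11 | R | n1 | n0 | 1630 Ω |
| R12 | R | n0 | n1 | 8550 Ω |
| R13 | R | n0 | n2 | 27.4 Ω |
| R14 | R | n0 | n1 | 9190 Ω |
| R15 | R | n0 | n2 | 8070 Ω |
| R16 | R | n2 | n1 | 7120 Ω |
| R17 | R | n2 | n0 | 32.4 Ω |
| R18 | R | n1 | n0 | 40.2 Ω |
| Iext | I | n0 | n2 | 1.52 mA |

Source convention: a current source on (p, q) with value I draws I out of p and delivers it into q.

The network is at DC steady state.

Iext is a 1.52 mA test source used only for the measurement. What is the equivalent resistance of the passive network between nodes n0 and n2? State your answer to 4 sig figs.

R_eq = 1.746 Ω

Apply KCL at each of the 2 non-ground nodes and solve the resulting linear system.
Node n1: branches {R1, R5, R7, R8, R10, R11, R12, R14, R16, R18} → V_1 = 0.002549
Node n2: branches {R2, R3, R4, R5, R6, R7, R9, R13, R15, R16, R17, Iext} → V_2 = 0.002654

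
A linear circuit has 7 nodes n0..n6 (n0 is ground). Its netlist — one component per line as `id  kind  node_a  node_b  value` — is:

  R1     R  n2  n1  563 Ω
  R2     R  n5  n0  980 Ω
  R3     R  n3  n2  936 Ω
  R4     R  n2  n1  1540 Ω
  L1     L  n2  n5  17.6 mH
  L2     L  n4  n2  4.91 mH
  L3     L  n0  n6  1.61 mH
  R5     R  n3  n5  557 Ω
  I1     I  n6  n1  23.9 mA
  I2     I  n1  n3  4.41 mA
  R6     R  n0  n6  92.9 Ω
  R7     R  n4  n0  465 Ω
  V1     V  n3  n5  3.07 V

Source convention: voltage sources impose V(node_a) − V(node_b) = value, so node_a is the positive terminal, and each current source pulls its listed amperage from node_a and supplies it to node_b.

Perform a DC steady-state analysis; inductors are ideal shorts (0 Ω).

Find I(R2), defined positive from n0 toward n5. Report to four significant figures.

MNA unknowns: 6 node voltages V₁..V_6 plus 4 source currents (L1, L2, L3, V1)
R1: Y=0.001776 on G[2,1]
R2: Y=0.001020 on G[5,0]
R3: Y=0.001068 on G[3,2]
R4: Y=0.0006494 on G[2,1]
L1: row V2−V5=0, i_L1 at 2,5
L2: row V4−V2=0, i_L2 at 4,2
L3: row V0−V6=0, i_L3 at 0,6
R5: Y=0.001795 on G[3,5]
I1: z[6]−=0.0239, z[1]+=0.0239
I2: z[1]−=0.00441, z[3]+=0.00441
R6: Y=0.01076 on G[0,6]
R7: Y=0.002151 on G[4,0]
V1: row V3−V5=3.07, i_V1 at 3,5
solve → V1=15.57, V2=7.537, V3=10.61, V4=7.537, V5=7.537, V6=0.000
aux → i_L1=0.006561, i_L2=-0.01621, i_L3=0.02390, i_V1=-0.004382

-0.007691 A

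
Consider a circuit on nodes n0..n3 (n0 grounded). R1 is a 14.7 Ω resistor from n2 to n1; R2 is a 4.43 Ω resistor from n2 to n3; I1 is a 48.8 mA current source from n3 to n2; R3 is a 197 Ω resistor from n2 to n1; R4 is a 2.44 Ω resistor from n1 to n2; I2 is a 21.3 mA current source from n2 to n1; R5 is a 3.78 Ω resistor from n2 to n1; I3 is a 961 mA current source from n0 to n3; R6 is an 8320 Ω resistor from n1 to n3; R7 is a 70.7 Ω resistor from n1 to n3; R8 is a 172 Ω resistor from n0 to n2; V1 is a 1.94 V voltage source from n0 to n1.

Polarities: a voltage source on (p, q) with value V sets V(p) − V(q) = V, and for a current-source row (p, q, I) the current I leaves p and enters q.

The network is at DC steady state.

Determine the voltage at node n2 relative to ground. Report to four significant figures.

-0.7704 V

Element admittances at DC:
  Y(R1) = 0.06803 S between n2,n1
  Y(R2) = 0.2257 S between n2,n3
  I1: injects 0.0488 A into n2 (from n3)
  Y(R3) = 0.005076 S between n2,n1
  Y(R4) = 0.4098 S between n1,n2
  I2: injects 0.0213 A into n1 (from n2)
  Y(R5) = 0.2646 S between n2,n1
  I3: injects 0.961 A into n3 (from n0)
  Y(R6) = 0.0001202 S between n1,n3
  Y(R7) = 0.01414 S between n1,n3
  Y(R8) = 0.005814 S between n0,n2
  V1: constraint V(n0)−V(n1) = 1.94
Assemble and solve the 4×4 MNA system:
  V(n1)=-1.940  V(n2)=-0.7704  V(n3)=2.961
  i(V1)=-0.9655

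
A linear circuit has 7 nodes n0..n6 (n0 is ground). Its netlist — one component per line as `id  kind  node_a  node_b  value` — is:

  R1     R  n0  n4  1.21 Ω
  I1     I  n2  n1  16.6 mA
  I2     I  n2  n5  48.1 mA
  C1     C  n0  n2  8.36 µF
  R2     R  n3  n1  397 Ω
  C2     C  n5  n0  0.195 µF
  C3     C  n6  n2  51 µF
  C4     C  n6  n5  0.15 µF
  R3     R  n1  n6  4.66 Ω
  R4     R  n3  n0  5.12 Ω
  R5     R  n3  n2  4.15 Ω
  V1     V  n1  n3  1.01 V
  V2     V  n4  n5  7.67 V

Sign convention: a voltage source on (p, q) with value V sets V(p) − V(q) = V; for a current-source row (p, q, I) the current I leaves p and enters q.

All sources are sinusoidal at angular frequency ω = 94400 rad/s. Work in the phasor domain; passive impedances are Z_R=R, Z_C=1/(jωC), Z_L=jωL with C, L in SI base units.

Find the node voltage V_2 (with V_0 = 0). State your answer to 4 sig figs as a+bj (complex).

Element admittances at ω=94400 rad/s:
  Y(R1) = 0.8264+0.000j S between n0,n4
  I1: injects 0.0166 A into n1 (from n2)
  I2: injects 0.0481 A into n5 (from n2)
  Y(C1) = 0.000+0.7892j S between n0,n2
  Y(R2) = 0.002519+0.000j S between n3,n1
  Y(C2) = 0.000+0.01841j S between n5,n0
  Y(C3) = 0.000+4.814j S between n6,n2
  Y(C4) = 0.000+0.01416j S between n6,n5
  Y(R3) = 0.2146+0.000j S between n1,n6
  Y(R4) = 0.1953+0.000j S between n3,n0
  Y(R5) = 0.2410+0.000j S between n3,n2
  V1: constraint V(n1)−V(n3) = 1.01
  V2: constraint V(n4)−V(n5) = 7.67
Assemble and solve the 8×8 MNA system:
  V(n1)=0.6079-0.03318j  V(n2)=-0.1255-0.03208j  V(n3)=-0.4021-0.03318j  V(n4)=0.07101+0.2970j  V(n5)=-7.599+0.2970j  V(n6)=-0.1460-0.06462j
  i(V1)=-0.1477-0.006747j  i(V2)=-0.05869-0.2454j

-0.1255-0.03208j V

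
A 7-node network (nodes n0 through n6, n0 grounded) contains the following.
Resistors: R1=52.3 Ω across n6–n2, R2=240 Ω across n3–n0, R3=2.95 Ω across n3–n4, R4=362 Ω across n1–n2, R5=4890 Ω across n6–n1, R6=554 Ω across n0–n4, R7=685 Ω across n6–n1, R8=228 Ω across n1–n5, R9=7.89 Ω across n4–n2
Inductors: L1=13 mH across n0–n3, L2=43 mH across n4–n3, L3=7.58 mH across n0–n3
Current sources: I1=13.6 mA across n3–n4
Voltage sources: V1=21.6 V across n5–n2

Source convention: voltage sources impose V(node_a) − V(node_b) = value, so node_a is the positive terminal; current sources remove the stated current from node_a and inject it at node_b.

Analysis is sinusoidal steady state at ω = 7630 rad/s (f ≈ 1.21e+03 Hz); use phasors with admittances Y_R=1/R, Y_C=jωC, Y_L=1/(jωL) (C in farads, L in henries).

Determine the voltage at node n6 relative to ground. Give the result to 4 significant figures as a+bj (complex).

0.9134-0.002147j V

Element admittances at ω=7630 rad/s:
  Y(R1) = 0.01912+0.000j S between n6,n2
  Y(L1) = 0.000-0.01008j S between n0,n3
  Y(R2) = 0.004167+0.000j S between n3,n0
  Y(R3) = 0.3390+0.000j S between n3,n4
  Y(R4) = 0.002762+0.000j S between n1,n2
  Y(L2) = 0.000-0.003048j S between n4,n3
  Y(R5) = 0.0002045+0.000j S between n6,n1
  Y(R6) = 0.001805+0.000j S between n0,n4
  Y(L3) = 0.000-0.01729j S between n0,n3
  I1: injects 0.0136 A into n4 (from n3)
  Y(R7) = 0.001460+0.000j S between n6,n1
  Y(R8) = 0.004386+0.000j S between n1,n5
  Y(R9) = 0.1267+0.000j S between n4,n2
  V1: constraint V(n5)−V(n2) = 21.6
Assemble and solve the 7×7 MNA system:
  V(n1)=10.95-0.002147j  V(n2)=0.03938-0.002147j  V(n3)=-0.0005248-0.002517j  V(n4)=0.03938-0.002147j  V(n5)=21.64-0.002147j  V(n6)=0.9134-0.002147j
  i(V1)=-0.04686+0.000j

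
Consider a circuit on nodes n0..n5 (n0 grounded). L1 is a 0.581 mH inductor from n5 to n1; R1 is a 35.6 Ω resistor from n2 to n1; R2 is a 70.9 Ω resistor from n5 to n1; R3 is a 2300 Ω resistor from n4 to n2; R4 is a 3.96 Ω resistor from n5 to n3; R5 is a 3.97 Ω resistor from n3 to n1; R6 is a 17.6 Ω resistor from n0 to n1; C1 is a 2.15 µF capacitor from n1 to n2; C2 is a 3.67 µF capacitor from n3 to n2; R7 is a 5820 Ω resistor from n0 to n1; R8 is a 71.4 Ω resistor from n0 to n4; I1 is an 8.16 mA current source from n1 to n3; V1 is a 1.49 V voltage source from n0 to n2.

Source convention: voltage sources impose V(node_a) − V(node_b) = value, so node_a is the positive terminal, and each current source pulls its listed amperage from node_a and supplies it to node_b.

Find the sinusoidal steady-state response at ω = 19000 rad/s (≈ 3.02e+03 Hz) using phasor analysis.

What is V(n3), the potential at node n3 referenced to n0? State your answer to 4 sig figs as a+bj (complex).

-1.190-0.5147j V

MNA unknowns: 5 node voltages V₁..V_5 plus 1 source current (V1)
L1: Y=0.000-0.09059j on G[5,1]
R1: Y=0.02809+0.000j on G[2,1]
R2: Y=0.01410+0.000j on G[5,1]
R3: Y=0.0004348+0.000j on G[4,2]
R4: Y=0.2525+0.000j on G[5,3]
R5: Y=0.2519+0.000j on G[3,1]
R6: Y=0.05682+0.000j on G[0,1]
C1: Y=0.000+0.04085j on G[1,2]
C2: Y=0.000+0.06973j on G[3,2]
R7: Y=0.0001718+0.000j on G[0,1]
R8: Y=0.01401+0.000j on G[0,4]
I1: z[1]−=0.00816, z[3]+=0.00816
V1: row V0−V2=1.49, i_V1 at 0,2
solve → V1=-1.118-0.4244j, V2=-1.490+0.000j, V3=-1.190-0.5147j, V4=-0.04486+0.000j, V5=-1.153-0.5221j
aux → i_V1=-0.06432-0.02418j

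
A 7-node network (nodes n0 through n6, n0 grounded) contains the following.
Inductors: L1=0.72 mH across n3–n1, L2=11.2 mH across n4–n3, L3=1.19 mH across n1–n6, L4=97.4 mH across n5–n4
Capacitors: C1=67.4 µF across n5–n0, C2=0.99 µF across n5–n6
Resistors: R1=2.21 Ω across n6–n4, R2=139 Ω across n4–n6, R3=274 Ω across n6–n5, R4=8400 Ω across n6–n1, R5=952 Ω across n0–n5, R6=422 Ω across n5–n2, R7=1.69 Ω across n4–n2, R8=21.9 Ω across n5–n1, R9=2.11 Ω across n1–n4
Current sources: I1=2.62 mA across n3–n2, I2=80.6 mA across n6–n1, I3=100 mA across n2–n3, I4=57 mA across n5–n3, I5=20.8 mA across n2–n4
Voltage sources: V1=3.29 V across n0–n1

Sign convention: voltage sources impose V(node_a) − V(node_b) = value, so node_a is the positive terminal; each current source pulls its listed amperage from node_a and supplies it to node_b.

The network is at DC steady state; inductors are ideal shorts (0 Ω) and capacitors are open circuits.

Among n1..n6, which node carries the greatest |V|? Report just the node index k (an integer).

Apply KCL at each of the 6 non-ground nodes and solve the resulting linear system.
Node n1: branches {L1, I2, L3, R4, R8, R9, V1} → V_1 = -3.290
Node n2: branches {I1, I3, R6, R7, I5} → V_2 = -3.489
Node n3: branches {L1, I1, I3, L2, I4} → V_3 = -3.290
Node n4: branches {R1, L2, R2, L4, R7, R9, I5} → V_4 = -3.290
Node n5: branches {C1, R3, L4, R5, R6, C2, I4, R8} → V_5 = -3.290
Node n6: branches {R1, I2, L3, R2, R3, R4, C2} → V_6 = -3.290
Source currents: i(L1)=0.003456, i(L2)=-0.1509, i(L3)=0.08060, i(L4)=-0.05402, i(V1)=-0.003456

2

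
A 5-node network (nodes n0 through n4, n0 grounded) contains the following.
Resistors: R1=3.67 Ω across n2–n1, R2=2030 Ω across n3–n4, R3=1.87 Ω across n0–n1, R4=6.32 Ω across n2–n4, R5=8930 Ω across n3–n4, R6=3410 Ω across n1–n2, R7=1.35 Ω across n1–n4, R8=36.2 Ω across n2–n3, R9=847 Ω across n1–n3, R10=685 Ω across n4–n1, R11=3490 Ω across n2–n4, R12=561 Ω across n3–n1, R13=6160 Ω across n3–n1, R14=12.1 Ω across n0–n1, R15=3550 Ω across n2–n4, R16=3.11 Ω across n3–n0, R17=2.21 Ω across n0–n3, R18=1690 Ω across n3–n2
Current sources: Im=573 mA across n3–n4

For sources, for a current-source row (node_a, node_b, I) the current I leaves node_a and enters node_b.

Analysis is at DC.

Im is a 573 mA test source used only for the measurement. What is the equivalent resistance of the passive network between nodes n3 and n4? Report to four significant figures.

R_eq = 3.793 Ω

Apply KCL at each of the 4 non-ground nodes and solve the resulting linear system.
Node n1: branches {R1, R3, R6, R7, R9, R10, R12, R13, R14} → V_1 = 0.8429
Node n2: branches {R1, R4, R6, R8, R11, R15, R18} → V_2 = 0.9772
Node n3: branches {R2, R5, R8, R9, R12, R13, R16, R17, R18, Im} → V_3 = -0.6723
Node n4: branches {R2, R4, R5, R7, R10, R11, R15, Im} → V_4 = 1.501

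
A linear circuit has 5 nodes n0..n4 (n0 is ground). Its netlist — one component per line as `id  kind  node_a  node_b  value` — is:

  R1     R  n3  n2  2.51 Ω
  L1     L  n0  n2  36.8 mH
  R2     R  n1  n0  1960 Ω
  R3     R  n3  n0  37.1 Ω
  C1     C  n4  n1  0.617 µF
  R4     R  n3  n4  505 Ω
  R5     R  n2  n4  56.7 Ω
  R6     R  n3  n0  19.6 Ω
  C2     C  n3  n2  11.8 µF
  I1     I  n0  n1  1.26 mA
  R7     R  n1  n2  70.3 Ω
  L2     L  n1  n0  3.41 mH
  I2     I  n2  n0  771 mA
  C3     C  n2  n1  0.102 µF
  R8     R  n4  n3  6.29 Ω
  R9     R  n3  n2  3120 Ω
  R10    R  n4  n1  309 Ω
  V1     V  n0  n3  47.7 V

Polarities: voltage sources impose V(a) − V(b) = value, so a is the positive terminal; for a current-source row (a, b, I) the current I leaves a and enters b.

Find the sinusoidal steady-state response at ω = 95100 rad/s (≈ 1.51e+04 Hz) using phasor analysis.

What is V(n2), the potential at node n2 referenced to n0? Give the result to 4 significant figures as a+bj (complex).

-47.97+0.5856j V

Apply KCL at each of the 4 non-ground nodes and solve the resulting linear system.
Node n1: branches {R2, C1, I1, R7, L2, C3, R10} → V_1 = -49.41-1.235j
Node n2: branches {R1, L1, R5, C2, R7, I2, C3, R9} → V_2 = -47.97+0.5856j
Node n3: branches {R1, R3, R4, R6, C2, R8, R9, V1} → V_3 = -47.70+0.000j
Node n4: branches {C1, R4, R5, R8, R10} → V_4 = -47.54-0.5686j
Source currents: i(V1)=-2.979+0.1654j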